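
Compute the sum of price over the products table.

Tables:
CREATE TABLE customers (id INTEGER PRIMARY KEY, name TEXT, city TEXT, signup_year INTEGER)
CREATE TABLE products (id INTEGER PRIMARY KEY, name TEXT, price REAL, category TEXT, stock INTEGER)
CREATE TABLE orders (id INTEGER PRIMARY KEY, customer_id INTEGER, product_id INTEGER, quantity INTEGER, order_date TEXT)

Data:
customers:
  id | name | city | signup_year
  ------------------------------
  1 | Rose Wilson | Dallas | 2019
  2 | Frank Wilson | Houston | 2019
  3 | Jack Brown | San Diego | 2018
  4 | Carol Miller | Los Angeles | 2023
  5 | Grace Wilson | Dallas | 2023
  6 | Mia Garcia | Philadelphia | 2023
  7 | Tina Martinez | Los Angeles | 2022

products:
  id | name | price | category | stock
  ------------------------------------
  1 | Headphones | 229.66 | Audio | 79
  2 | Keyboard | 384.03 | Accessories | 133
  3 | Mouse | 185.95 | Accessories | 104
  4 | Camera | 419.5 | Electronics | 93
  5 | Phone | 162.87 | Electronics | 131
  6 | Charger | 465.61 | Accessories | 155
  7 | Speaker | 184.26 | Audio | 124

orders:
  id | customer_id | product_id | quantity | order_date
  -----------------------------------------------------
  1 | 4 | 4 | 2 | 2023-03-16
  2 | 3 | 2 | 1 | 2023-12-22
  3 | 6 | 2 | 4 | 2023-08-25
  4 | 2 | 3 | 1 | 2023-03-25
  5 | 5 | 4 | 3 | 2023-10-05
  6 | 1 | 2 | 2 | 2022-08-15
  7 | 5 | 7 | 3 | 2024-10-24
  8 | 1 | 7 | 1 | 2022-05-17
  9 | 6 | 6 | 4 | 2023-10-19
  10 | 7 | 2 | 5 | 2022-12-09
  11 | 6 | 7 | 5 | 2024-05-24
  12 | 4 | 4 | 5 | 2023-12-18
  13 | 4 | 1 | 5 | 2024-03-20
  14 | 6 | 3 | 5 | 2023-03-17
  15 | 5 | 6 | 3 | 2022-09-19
SELECT SUM(price) FROM products

Execution result:
2031.88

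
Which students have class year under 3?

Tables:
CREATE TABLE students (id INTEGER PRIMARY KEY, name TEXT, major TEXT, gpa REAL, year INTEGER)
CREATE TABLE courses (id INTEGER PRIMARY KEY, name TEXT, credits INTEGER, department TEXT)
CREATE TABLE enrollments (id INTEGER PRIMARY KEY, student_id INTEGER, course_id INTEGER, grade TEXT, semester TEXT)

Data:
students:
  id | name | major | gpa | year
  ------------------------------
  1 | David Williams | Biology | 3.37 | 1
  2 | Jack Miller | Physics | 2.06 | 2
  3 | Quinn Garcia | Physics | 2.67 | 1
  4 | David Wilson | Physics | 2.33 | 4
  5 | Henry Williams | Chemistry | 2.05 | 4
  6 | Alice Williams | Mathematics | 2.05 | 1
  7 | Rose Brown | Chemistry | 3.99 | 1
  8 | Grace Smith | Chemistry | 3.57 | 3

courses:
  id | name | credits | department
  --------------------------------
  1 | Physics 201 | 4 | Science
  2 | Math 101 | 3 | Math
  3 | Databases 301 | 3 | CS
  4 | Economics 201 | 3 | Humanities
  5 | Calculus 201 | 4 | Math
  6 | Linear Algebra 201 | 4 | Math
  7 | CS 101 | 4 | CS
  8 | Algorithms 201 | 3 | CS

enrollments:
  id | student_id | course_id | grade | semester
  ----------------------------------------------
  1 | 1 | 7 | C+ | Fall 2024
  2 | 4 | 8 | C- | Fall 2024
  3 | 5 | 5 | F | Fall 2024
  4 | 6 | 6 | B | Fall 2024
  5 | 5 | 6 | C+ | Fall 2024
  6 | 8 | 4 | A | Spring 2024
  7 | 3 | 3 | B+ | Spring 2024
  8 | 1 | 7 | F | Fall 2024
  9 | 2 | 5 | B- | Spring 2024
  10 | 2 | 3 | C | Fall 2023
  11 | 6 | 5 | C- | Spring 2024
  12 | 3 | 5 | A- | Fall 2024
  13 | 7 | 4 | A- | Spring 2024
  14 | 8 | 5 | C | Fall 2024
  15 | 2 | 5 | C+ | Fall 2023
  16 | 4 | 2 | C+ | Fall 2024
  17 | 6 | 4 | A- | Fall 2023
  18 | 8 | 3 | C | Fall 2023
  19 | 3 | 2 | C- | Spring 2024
SELECT name, year FROM students WHERE year < 3

Execution result:
name | year
David Williams | 1
Jack Miller | 2
Quinn Garcia | 1
Alice Williams | 1
Rose Brown | 1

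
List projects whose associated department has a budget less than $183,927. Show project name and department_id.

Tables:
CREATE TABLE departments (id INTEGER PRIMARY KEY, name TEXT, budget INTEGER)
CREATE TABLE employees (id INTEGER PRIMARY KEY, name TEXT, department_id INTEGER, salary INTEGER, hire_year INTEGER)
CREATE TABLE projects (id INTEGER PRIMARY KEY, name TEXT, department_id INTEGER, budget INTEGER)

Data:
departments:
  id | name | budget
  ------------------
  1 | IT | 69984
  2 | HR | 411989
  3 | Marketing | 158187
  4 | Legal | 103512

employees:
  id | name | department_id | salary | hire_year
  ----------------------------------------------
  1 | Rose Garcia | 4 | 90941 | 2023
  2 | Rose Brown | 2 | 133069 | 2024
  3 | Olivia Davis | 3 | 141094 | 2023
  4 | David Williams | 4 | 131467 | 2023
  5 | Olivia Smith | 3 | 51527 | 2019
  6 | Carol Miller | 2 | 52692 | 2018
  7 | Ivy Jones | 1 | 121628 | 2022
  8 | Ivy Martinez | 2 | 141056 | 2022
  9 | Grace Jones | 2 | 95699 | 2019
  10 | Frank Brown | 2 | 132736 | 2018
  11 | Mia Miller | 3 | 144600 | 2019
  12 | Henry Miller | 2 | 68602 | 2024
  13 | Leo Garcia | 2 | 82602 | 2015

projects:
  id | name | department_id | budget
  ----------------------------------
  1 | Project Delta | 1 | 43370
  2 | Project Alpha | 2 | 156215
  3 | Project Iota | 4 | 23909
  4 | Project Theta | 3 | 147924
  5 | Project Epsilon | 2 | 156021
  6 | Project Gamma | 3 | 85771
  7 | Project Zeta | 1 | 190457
SELECT name, department_id FROM projects WHERE department_id IN (SELECT id FROM departments WHERE budget < 183927)

Execution result:
name | department_id
Project Delta | 1
Project Iota | 4
Project Theta | 3
Project Gamma | 3
Project Zeta | 1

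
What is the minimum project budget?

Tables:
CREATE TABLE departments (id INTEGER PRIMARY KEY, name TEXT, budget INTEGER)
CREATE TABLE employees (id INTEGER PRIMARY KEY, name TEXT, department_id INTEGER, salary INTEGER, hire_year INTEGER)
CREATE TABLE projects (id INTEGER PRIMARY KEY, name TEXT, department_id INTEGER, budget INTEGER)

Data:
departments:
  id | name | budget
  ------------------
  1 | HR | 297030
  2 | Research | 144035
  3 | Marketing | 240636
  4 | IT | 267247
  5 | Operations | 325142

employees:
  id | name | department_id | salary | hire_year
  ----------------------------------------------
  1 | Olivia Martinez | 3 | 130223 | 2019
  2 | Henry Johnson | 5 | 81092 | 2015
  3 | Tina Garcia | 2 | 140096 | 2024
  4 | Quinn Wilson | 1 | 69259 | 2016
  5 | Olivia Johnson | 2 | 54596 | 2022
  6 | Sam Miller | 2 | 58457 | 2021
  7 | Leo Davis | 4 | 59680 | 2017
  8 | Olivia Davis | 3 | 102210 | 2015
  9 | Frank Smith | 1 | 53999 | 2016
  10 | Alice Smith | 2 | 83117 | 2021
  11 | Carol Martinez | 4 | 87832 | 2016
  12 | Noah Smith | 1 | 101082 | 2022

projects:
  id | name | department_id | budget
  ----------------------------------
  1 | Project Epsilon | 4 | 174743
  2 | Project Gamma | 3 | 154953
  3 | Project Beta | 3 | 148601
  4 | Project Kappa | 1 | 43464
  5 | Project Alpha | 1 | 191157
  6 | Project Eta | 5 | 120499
SELECT MIN(budget) FROM projects

Execution result:
43464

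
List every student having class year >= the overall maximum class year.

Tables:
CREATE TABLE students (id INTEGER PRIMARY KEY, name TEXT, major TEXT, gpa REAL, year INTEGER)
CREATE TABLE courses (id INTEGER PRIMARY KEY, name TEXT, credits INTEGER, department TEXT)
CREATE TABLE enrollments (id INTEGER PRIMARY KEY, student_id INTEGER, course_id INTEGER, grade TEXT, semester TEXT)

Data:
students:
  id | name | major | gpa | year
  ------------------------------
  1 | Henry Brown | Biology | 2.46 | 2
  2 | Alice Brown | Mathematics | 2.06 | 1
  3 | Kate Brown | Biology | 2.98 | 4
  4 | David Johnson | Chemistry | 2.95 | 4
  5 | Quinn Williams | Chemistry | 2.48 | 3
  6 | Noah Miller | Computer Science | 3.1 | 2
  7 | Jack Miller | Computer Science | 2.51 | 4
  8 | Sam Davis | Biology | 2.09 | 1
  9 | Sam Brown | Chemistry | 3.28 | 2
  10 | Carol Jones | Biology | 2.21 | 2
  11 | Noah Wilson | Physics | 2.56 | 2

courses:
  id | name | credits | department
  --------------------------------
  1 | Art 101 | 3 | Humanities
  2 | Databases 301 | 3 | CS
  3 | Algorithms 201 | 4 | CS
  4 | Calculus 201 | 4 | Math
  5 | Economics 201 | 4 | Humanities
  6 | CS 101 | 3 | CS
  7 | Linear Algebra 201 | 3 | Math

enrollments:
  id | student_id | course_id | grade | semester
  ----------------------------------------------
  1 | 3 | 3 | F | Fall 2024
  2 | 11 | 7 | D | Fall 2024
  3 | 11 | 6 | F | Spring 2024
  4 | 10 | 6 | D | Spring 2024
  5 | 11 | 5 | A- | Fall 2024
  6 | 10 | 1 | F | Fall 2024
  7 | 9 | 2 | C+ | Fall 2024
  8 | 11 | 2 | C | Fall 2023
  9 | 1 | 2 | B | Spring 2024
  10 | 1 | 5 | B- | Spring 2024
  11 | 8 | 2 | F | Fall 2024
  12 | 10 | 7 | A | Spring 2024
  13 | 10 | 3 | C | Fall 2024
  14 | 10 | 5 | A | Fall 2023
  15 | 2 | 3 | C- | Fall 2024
SELECT name, year FROM students WHERE year >= (SELECT MAX(year) FROM students)

Execution result:
name | year
Kate Brown | 4
David Johnson | 4
Jack Miller | 4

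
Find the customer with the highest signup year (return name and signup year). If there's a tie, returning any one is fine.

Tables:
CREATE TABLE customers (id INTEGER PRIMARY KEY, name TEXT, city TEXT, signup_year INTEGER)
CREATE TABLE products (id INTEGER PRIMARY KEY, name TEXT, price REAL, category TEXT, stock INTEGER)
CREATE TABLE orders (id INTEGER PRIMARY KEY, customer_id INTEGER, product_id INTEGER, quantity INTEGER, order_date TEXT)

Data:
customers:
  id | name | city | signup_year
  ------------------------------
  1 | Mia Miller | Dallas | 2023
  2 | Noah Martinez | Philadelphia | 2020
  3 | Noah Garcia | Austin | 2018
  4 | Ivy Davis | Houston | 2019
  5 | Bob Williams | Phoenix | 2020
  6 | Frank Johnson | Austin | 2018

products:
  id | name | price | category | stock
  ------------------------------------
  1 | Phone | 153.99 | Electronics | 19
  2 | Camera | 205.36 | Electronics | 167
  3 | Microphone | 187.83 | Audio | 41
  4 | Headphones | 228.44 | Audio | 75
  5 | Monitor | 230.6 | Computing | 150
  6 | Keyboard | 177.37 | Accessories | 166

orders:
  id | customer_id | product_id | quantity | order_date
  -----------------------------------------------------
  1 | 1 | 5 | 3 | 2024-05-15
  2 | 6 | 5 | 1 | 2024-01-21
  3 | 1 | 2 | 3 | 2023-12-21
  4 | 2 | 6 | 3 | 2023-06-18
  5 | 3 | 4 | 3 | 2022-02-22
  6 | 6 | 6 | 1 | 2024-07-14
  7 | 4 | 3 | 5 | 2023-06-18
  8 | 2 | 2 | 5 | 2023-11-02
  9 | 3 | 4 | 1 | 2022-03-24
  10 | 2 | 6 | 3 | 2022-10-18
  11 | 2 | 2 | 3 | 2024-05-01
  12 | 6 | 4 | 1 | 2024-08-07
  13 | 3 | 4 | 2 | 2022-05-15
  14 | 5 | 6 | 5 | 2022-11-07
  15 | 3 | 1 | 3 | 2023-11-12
SELECT name, signup_year FROM customers ORDER BY signup_year DESC LIMIT 1

Execution result:
name | signup_year
Mia Miller | 2023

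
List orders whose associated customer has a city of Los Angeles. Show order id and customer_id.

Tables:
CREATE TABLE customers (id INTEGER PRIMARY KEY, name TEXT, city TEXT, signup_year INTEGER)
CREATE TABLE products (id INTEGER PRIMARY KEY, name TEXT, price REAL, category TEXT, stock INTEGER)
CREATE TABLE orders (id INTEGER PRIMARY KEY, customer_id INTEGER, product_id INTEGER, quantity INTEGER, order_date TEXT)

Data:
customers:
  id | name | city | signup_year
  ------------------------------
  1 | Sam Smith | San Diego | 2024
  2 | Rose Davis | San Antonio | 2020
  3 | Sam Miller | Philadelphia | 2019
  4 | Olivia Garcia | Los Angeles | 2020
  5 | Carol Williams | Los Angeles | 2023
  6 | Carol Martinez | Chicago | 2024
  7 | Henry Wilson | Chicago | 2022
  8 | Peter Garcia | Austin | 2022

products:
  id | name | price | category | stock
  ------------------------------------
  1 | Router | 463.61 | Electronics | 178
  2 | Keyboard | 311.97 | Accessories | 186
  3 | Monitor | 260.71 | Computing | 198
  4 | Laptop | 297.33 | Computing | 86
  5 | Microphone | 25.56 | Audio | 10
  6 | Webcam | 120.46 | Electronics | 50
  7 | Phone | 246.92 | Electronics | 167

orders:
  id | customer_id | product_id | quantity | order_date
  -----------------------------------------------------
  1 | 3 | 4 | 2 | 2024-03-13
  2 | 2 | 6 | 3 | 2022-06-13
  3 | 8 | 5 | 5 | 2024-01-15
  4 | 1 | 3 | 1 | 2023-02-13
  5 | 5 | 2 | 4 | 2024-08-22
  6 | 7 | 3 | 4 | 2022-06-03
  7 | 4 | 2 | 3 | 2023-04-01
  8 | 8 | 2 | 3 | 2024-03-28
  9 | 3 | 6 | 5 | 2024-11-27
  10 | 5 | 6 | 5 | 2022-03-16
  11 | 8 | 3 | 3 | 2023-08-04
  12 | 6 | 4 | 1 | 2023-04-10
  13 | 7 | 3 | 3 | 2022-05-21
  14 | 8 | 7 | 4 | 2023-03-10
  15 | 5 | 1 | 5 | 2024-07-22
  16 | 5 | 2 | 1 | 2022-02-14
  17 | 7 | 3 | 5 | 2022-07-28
SELECT id, customer_id FROM orders WHERE customer_id IN (SELECT id FROM customers WHERE city = 'Los Angeles')

Execution result:
id | customer_id
5 | 5
7 | 4
10 | 5
15 | 5
16 | 5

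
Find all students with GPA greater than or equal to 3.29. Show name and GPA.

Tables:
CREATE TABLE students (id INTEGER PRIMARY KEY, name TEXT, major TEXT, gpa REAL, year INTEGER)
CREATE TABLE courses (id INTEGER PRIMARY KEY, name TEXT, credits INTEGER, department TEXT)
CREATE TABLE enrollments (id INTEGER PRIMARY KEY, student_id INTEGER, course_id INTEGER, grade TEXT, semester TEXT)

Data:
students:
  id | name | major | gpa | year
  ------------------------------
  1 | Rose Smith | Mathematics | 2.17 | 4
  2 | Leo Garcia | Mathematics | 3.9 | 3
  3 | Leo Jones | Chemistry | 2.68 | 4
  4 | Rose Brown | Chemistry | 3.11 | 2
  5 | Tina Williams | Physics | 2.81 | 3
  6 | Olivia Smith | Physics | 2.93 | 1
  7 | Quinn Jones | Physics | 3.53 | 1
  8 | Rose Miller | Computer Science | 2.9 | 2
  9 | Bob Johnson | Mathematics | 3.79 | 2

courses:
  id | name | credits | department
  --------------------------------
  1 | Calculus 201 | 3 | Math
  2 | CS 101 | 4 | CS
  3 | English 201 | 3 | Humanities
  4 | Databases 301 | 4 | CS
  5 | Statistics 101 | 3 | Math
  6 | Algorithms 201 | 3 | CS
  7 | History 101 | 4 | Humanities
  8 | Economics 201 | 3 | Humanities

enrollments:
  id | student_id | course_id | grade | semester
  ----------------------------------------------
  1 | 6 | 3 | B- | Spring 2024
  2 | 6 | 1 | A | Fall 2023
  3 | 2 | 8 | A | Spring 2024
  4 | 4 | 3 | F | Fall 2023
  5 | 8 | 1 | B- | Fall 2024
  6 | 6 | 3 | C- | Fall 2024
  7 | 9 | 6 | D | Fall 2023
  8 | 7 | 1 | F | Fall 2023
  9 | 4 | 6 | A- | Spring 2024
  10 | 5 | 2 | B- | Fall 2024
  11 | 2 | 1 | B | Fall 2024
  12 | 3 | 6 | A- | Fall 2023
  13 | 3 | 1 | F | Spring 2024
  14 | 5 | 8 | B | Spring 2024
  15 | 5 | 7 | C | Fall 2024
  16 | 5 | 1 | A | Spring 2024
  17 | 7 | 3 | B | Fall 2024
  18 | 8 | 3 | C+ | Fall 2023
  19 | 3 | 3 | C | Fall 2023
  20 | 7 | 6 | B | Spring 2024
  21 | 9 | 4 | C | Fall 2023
SELECT name, gpa FROM students WHERE gpa >= 3.29

Execution result:
name | gpa
Leo Garcia | 3.90
Quinn Jones | 3.53
Bob Johnson | 3.79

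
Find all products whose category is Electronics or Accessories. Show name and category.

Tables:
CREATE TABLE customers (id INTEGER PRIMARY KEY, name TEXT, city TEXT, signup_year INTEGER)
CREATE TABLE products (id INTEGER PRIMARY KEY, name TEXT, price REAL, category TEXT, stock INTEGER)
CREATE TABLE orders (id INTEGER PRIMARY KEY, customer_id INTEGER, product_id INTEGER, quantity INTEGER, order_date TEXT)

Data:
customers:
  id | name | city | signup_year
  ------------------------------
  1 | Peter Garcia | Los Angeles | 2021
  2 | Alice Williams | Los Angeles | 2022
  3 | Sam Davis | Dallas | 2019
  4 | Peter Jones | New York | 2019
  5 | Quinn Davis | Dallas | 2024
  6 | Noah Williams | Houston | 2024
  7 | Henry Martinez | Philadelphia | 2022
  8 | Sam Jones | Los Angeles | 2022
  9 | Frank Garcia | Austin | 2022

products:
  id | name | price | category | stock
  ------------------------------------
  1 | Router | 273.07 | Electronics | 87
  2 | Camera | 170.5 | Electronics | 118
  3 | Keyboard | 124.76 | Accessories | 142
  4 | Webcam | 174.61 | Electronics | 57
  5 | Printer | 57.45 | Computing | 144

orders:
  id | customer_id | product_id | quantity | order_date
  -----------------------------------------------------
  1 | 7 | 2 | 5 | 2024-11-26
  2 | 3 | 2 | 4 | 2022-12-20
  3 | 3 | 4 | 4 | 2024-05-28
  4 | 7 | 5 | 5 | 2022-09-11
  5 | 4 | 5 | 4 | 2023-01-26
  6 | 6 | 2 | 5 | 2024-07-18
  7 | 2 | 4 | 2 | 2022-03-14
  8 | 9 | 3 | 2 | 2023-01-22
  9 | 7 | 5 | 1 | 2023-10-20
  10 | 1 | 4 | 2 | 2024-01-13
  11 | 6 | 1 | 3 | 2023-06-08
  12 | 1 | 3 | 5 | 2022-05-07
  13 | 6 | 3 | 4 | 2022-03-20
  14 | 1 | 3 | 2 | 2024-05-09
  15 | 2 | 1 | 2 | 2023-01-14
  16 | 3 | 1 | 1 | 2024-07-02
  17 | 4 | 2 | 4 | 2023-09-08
SELECT name, category FROM products WHERE category IN ('Electronics', 'Accessories')

Execution result:
name | category
Router | Electronics
Camera | Electronics
Keyboard | Accessories
Webcam | Electronics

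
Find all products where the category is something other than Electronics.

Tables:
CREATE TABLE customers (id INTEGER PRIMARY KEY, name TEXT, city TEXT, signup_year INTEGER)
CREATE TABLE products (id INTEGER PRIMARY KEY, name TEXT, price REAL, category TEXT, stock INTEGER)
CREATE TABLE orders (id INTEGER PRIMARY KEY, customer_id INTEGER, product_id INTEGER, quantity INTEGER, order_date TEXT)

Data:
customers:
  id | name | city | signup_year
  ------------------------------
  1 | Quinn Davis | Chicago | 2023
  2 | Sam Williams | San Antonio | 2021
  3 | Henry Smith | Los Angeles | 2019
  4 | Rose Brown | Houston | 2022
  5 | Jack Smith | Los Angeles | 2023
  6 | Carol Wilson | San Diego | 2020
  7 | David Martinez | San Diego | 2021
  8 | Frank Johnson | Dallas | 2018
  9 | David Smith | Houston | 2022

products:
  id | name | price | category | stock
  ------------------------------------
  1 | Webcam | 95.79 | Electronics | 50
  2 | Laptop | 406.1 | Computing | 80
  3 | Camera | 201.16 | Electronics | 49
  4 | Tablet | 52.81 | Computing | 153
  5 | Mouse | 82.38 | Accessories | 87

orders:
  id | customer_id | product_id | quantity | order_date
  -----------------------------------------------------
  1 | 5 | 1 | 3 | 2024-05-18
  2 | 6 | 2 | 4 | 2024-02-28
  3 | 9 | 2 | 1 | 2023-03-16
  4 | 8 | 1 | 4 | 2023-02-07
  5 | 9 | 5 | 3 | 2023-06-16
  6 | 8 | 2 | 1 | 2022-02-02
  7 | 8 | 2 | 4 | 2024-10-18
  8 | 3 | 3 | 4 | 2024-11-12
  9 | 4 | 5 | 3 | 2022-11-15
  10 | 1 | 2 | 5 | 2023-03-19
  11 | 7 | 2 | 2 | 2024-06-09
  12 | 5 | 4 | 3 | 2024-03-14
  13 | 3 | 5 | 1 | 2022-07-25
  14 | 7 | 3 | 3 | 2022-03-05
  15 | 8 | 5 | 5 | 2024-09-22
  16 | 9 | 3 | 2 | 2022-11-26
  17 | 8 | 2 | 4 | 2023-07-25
SELECT name, category FROM products WHERE category <> 'Electronics'

Execution result:
name | category
Laptop | Computing
Tablet | Computing
Mouse | Accessories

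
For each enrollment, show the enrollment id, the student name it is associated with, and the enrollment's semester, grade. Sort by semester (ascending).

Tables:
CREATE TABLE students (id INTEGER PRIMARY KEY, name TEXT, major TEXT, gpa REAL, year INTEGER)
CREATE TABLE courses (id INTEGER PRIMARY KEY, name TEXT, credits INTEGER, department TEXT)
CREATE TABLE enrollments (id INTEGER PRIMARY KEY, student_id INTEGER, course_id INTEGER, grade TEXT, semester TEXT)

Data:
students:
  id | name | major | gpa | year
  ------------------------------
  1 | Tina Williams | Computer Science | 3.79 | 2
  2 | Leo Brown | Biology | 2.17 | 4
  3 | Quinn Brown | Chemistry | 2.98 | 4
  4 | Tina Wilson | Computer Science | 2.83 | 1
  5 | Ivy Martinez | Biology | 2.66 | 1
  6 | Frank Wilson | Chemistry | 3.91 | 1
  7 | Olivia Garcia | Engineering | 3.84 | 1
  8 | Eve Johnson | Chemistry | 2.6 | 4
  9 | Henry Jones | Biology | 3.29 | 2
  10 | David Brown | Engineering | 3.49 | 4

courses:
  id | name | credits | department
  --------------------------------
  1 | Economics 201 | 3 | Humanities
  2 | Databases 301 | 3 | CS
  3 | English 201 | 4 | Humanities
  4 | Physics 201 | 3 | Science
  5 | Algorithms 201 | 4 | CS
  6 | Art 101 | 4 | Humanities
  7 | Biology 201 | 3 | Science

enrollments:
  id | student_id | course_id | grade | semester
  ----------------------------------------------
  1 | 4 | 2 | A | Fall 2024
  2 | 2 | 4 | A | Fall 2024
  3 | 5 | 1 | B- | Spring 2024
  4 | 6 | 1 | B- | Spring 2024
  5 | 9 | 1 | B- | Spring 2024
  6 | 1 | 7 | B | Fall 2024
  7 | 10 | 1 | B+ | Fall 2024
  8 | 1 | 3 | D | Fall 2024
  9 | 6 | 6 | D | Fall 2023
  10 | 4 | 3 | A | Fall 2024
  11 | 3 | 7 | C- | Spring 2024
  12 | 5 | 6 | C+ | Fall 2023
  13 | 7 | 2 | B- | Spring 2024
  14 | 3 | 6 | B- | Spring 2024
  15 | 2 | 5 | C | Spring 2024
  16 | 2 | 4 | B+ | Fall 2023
SELECT c.id, p.name AS student, c.semester, c.grade FROM enrollments c JOIN students p ON c.student_id = p.id ORDER BY c.semester ASC

Execution result:
id | student | semester | grade
9 | Frank Wilson | Fall 2023 | D
12 | Ivy Martinez | Fall 2023 | C+
16 | Leo Brown | Fall 2023 | B+
1 | Tina Wilson | Fall 2024 | A
2 | Leo Brown | Fall 2024 | A
6 | Tina Williams | Fall 2024 | B
7 | David Brown | Fall 2024 | B+
8 | Tina Williams | Fall 2024 | D
10 | Tina Wilson | Fall 2024 | A
3 | Ivy Martinez | Spring 2024 | B-
4 | Frank Wilson | Spring 2024 | B-
5 | Henry Jones | Spring 2024 | B-
11 | Quinn Brown | Spring 2024 | C-
13 | Olivia Garcia | Spring 2024 | B-
14 | Quinn Brown | Spring 2024 | B-
15 | Leo Brown | Spring 2024 | C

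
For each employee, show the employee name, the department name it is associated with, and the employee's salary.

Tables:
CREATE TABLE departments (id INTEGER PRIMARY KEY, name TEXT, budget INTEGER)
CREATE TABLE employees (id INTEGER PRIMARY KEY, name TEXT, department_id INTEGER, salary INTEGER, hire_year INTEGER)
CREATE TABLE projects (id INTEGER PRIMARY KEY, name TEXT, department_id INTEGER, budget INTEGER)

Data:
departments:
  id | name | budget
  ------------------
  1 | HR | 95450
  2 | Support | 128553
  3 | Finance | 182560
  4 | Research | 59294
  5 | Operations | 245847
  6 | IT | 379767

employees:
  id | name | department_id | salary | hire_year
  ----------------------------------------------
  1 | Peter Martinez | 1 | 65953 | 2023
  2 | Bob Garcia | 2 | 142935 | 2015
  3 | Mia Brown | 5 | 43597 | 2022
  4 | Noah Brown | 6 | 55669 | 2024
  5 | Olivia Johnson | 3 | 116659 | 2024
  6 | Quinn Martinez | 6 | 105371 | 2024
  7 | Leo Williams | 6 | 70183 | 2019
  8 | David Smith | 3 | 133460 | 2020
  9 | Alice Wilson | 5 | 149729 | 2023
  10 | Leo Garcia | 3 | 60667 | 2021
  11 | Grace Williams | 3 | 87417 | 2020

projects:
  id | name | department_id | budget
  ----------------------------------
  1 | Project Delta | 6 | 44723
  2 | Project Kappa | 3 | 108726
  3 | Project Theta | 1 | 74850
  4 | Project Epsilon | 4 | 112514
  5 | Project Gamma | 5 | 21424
SELECT c.name, p.name AS department, c.salary FROM employees c JOIN departments p ON c.department_id = p.id

Execution result:
name | department | salary
Peter Martinez | HR | 65953
Bob Garcia | Support | 142935
Mia Brown | Operations | 43597
Noah Brown | IT | 55669
Olivia Johnson | Finance | 116659
Quinn Martinez | IT | 105371
Leo Williams | IT | 70183
David Smith | Finance | 133460
Alice Wilson | Operations | 149729
Leo Garcia | Finance | 60667
Grace Williams | Finance | 87417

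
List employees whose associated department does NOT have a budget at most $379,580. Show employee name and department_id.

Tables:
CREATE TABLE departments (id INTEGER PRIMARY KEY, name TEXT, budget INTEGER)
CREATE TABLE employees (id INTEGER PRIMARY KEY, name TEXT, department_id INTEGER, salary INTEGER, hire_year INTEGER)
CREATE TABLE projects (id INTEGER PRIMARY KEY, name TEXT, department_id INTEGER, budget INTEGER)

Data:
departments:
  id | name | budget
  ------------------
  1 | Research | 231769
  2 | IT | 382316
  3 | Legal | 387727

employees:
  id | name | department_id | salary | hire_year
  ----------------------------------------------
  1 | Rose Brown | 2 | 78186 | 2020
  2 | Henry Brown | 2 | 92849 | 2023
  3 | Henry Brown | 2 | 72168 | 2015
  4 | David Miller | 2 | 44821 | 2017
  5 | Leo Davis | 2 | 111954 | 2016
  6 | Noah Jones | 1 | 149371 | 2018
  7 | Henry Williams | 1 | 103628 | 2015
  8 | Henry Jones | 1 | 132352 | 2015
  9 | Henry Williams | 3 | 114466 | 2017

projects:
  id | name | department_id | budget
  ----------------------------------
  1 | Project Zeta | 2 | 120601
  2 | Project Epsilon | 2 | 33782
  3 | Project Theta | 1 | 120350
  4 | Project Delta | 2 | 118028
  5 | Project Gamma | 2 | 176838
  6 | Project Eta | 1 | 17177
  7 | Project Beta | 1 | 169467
SELECT name, department_id FROM employees WHERE department_id NOT IN (SELECT id FROM departments WHERE budget <= 379580)

Execution result:
name | department_id
Rose Brown | 2
Henry Brown | 2
Henry Brown | 2
David Miller | 2
Leo Davis | 2
Henry Williams | 3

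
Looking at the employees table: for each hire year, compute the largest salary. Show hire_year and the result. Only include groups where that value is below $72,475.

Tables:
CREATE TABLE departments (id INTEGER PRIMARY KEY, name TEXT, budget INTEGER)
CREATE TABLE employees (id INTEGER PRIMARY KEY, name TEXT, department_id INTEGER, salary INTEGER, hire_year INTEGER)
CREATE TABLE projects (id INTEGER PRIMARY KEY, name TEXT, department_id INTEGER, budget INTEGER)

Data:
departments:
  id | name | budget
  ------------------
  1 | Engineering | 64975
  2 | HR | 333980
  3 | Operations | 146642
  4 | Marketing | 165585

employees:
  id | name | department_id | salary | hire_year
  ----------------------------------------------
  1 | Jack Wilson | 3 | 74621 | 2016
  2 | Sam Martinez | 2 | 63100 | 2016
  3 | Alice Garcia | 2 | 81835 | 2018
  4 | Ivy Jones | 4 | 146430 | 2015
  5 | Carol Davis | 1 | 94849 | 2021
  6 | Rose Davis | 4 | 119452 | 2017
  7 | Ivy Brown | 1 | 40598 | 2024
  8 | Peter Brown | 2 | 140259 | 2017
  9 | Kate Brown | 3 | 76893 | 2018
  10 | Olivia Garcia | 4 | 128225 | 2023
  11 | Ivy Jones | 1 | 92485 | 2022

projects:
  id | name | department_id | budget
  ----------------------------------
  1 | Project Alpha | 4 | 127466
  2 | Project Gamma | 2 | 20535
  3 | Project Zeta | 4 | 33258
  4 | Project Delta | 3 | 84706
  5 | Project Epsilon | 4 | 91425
SELECT hire_year, MAX(salary) AS max_salary FROM employees GROUP BY hire_year HAVING MAX(salary) < 72475

Execution result:
hire_year | max_salary
2024 | 40598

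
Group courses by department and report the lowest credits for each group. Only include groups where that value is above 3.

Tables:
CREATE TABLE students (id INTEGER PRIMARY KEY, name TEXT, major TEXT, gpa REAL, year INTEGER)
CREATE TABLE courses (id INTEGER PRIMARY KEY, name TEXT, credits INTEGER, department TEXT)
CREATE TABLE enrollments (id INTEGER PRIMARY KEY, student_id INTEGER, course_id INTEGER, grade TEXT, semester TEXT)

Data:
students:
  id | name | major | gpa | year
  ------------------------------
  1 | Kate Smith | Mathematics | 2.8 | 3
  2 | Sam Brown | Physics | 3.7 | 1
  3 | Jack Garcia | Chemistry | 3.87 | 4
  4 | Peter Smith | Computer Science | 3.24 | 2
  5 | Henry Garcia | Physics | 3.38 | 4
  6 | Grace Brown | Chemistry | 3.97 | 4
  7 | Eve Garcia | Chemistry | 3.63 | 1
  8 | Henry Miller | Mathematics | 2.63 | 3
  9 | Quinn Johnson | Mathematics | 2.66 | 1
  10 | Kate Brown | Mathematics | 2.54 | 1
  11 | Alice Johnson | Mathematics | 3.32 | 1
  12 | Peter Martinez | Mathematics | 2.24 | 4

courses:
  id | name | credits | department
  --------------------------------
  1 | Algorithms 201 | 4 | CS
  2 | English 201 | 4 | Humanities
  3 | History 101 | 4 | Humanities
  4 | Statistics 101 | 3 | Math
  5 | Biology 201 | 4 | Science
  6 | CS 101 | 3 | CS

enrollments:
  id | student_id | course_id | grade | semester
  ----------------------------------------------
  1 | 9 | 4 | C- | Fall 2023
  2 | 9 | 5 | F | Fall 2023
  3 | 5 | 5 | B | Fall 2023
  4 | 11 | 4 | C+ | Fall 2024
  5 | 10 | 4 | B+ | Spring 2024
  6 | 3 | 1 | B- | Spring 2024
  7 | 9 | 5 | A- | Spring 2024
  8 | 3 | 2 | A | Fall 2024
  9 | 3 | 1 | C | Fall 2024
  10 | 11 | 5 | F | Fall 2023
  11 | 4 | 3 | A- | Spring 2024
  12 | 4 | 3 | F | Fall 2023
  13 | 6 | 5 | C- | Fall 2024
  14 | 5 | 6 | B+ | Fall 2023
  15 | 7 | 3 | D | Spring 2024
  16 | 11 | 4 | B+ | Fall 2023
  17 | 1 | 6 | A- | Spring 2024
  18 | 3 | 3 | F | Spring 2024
SELECT department, MIN(credits) AS min_credits FROM courses GROUP BY department HAVING MIN(credits) > 3

Execution result:
department | min_credits
Humanities | 4
Science | 4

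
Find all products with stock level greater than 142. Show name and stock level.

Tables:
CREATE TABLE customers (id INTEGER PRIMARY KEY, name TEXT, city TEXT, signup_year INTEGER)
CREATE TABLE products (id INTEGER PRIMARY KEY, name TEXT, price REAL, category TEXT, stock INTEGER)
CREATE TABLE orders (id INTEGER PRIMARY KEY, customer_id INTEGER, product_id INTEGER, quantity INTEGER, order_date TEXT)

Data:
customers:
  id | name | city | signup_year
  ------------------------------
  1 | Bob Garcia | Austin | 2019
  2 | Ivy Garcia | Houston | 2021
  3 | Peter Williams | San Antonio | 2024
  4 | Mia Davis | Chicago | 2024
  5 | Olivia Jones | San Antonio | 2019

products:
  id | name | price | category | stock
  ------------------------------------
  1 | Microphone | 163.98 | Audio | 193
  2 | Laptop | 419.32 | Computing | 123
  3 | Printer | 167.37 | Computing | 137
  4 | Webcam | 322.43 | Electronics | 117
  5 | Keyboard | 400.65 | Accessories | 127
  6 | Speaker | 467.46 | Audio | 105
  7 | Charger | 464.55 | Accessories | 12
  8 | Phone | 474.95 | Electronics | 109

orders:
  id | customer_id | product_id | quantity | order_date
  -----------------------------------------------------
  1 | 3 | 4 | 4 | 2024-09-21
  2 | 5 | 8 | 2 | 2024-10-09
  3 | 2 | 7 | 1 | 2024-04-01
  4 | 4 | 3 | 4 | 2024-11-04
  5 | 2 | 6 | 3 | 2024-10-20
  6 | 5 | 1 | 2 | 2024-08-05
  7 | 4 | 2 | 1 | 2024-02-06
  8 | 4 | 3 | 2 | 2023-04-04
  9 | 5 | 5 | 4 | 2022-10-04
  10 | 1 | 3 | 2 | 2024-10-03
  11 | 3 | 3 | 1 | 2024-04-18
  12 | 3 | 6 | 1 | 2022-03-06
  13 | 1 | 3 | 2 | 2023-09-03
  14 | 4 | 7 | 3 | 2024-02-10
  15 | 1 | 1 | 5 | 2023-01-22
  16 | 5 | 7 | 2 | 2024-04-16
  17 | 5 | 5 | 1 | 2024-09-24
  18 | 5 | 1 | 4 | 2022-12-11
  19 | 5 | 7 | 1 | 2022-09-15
SELECT name, stock FROM products WHERE stock > 142

Execution result:
name | stock
Microphone | 193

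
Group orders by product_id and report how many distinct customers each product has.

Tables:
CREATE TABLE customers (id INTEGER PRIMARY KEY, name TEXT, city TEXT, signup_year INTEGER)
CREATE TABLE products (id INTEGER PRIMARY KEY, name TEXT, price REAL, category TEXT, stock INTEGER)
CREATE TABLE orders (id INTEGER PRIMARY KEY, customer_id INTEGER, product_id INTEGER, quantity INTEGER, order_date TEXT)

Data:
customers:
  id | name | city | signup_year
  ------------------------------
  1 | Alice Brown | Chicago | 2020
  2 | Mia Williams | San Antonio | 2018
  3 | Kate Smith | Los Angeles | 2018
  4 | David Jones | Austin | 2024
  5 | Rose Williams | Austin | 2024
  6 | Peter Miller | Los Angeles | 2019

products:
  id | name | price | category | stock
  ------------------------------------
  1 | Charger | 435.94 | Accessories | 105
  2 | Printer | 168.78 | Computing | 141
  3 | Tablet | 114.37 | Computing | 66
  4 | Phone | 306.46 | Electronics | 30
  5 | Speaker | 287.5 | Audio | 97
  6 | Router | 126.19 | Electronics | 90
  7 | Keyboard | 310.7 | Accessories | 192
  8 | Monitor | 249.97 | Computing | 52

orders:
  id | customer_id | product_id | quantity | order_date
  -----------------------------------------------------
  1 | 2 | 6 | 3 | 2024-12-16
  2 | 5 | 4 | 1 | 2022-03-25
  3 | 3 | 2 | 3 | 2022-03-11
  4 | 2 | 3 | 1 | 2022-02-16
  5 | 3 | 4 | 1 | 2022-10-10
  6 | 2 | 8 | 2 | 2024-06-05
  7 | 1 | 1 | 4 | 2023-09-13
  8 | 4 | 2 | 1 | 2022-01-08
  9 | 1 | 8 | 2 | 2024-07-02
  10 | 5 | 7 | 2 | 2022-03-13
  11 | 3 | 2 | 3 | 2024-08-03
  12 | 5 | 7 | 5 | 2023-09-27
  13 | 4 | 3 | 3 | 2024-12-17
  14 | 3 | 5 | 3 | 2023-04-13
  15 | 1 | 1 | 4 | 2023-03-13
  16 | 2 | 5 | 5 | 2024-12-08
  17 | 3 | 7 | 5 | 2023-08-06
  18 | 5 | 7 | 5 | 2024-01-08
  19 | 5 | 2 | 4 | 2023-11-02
SELECT product_id, COUNT(DISTINCT customer_id) AS distinct_customer_count FROM orders GROUP BY product_id

Execution result:
product_id | distinct_customer_count
1 | 1
2 | 3
3 | 2
4 | 2
5 | 2
6 | 1
7 | 2
8 | 2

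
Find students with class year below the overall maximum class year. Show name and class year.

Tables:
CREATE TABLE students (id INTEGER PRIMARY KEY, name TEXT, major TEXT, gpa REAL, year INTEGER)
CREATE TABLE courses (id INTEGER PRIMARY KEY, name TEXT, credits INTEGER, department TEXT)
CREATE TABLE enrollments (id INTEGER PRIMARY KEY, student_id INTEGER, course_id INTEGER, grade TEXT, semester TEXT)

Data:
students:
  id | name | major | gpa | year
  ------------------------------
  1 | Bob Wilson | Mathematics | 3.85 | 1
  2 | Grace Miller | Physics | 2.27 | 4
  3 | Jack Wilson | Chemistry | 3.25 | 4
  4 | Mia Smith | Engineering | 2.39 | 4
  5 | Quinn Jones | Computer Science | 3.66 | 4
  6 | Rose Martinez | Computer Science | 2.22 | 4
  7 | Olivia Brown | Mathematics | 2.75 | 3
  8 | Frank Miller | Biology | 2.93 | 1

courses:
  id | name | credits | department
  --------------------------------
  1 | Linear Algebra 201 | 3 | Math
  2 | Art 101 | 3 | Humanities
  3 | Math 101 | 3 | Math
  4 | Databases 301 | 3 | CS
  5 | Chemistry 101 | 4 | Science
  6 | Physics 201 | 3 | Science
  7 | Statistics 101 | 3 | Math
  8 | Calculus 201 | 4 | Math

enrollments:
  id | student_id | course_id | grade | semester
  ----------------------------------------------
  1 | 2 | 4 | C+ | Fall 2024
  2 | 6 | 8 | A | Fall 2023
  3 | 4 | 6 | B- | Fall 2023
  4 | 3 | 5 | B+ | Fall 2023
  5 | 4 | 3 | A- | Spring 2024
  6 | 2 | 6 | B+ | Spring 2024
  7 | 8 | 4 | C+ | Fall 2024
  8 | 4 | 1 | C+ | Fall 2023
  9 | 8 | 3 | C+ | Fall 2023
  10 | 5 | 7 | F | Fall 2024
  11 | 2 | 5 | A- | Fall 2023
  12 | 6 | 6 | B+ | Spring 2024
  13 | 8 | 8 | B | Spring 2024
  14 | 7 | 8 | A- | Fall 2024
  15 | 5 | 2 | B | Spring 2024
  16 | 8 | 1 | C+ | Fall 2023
SELECT name, year FROM students WHERE year < (SELECT MAX(year) FROM students)

Execution result:
name | year
Bob Wilson | 1
Olivia Brown | 3
Frank Miller | 1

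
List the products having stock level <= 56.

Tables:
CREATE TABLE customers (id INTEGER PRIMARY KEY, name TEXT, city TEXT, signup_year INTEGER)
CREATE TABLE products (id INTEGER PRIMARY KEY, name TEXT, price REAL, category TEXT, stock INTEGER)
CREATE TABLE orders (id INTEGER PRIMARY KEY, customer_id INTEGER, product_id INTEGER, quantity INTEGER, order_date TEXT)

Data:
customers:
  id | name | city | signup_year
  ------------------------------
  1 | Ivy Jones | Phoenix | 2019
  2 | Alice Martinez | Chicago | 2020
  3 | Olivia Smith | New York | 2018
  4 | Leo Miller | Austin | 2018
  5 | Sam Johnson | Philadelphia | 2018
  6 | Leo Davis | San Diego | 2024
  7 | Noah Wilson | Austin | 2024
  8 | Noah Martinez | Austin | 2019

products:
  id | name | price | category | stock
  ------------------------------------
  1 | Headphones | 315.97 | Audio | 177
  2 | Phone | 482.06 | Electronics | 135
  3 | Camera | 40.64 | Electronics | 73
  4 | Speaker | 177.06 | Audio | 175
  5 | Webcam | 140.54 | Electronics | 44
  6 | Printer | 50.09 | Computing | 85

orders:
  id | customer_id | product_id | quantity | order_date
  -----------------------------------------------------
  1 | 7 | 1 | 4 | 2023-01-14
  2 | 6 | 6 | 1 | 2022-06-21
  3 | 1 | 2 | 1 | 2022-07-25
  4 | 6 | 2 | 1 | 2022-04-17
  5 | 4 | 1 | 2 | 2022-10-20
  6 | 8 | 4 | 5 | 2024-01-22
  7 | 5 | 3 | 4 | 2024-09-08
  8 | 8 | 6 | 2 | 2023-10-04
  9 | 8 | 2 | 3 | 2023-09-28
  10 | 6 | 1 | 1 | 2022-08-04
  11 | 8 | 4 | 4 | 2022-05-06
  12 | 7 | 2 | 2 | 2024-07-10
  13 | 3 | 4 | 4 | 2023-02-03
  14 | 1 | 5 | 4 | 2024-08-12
SELECT name, stock FROM products WHERE stock <= 56

Execution result:
name | stock
Webcam | 44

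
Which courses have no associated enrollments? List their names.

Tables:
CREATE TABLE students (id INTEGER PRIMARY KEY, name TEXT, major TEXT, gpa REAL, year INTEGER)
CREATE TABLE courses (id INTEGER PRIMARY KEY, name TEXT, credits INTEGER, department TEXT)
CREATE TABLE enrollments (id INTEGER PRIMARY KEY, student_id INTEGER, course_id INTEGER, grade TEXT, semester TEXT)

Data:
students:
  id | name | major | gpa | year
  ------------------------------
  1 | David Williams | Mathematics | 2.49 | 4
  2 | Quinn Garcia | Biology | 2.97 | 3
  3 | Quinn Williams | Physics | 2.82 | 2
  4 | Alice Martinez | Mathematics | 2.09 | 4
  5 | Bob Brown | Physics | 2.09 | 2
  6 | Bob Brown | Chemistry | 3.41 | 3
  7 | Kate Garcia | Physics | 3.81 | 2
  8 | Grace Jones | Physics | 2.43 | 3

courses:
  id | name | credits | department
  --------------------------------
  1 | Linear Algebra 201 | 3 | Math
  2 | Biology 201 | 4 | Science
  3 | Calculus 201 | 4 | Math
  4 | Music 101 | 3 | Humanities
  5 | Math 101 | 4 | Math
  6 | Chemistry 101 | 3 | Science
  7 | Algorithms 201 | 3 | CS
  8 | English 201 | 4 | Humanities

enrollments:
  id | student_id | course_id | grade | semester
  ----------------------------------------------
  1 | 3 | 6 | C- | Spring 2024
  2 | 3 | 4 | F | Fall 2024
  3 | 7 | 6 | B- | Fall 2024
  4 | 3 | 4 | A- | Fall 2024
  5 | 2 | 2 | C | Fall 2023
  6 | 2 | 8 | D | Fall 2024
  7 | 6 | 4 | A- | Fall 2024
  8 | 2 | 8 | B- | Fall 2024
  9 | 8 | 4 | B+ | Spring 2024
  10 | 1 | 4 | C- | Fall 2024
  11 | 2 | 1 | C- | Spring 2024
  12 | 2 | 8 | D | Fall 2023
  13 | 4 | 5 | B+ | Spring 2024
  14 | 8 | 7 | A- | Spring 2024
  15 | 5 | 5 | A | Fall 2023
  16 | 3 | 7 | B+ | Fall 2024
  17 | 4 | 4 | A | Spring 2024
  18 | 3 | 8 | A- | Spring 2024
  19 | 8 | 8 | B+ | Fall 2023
SELECT p.name FROM courses p LEFT JOIN enrollments c ON c.course_id = p.id WHERE c.id IS NULL

Execution result:
Calculus 201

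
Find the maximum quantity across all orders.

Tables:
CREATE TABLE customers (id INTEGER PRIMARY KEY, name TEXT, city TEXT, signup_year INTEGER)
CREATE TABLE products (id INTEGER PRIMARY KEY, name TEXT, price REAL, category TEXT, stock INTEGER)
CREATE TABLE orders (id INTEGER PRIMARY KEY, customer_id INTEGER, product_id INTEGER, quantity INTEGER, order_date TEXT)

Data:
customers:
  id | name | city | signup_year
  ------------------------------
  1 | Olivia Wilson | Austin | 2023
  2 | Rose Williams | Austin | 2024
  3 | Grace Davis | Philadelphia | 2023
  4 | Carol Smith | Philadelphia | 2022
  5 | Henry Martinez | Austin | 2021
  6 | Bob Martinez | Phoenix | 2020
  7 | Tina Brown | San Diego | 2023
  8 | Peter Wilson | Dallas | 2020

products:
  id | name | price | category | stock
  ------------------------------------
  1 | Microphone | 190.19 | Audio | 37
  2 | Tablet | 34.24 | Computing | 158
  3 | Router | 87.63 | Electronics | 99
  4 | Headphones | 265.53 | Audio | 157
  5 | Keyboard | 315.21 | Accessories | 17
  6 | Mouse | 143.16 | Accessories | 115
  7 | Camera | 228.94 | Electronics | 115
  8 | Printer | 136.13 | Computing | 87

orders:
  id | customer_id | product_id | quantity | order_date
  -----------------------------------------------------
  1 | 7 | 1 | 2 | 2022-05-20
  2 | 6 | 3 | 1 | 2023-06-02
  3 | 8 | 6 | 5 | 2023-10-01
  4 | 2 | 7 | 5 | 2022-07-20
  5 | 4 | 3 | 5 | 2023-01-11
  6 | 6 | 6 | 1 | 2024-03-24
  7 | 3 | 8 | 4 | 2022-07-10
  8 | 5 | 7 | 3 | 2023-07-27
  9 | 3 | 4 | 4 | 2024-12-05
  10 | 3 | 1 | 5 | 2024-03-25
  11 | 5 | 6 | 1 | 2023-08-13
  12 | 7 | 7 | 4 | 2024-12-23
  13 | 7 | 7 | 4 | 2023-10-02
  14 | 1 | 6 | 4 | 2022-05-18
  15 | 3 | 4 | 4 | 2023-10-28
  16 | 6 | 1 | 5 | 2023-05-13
SELECT MAX(quantity) FROM orders

Execution result:
5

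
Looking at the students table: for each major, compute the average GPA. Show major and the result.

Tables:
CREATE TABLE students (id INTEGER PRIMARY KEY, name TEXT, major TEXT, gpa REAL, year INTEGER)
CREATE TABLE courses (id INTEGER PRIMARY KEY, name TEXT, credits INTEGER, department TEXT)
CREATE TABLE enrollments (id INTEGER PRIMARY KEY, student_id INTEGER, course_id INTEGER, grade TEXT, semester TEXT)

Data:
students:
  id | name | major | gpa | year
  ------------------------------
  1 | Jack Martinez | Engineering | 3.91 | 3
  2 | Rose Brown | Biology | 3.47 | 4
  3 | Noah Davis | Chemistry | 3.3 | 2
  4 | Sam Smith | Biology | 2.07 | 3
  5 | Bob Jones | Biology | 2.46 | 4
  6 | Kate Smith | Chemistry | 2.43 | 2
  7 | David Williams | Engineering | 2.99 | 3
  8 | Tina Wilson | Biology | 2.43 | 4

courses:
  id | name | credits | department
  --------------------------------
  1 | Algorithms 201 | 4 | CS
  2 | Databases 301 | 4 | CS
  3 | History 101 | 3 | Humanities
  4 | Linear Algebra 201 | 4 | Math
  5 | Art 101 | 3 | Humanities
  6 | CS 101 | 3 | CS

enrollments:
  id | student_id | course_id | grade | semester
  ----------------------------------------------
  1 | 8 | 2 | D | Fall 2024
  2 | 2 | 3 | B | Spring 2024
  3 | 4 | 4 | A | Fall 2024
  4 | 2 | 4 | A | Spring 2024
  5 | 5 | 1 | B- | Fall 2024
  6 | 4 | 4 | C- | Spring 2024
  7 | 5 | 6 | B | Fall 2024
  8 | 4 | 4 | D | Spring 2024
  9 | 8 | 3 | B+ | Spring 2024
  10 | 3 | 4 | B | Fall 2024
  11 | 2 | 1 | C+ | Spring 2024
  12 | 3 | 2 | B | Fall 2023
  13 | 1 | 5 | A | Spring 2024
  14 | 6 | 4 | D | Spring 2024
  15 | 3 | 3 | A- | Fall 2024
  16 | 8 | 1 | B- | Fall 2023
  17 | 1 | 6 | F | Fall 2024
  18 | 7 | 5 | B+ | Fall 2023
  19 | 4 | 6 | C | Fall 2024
SELECT major, AVG(gpa) AS avg_gpa FROM students GROUP BY major

Execution result:
major | avg_gpa
Biology | 2.61
Chemistry | 2.87
Engineering | 3.45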